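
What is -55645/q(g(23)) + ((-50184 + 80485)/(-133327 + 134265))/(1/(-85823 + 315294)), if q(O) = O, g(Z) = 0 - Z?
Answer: 159975812743/21574 ≈ 7.4152e+6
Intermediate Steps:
g(Z) = -Z
-55645/q(g(23)) + ((-50184 + 80485)/(-133327 + 134265))/(1/(-85823 + 315294)) = -55645/((-1*23)) + ((-50184 + 80485)/(-133327 + 134265))/(1/(-85823 + 315294)) = -55645/(-23) + (30301/938)/(1/229471) = -55645*(-1/23) + (30301*(1/938))/(1/229471) = 55645/23 + (30301/938)*229471 = 55645/23 + 6953200771/938 = 159975812743/21574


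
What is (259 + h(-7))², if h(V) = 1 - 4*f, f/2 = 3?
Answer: 55696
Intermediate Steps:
f = 6 (f = 2*3 = 6)
h(V) = -23 (h(V) = 1 - 4*6 = 1 - 24 = -23)
(259 + h(-7))² = (259 - 23)² = 236² = 55696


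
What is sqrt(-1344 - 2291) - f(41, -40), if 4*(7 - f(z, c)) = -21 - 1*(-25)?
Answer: -6 + I*sqrt(3635) ≈ -6.0 + 60.291*I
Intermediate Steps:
f(z, c) = 6 (f(z, c) = 7 - (-21 - 1*(-25))/4 = 7 - (-21 + 25)/4 = 7 - 1/4*4 = 7 - 1 = 6)
sqrt(-1344 - 2291) - f(41, -40) = sqrt(-1344 - 2291) - 1*6 = sqrt(-3635) - 6 = I*sqrt(3635) - 6 = -6 + I*sqrt(3635)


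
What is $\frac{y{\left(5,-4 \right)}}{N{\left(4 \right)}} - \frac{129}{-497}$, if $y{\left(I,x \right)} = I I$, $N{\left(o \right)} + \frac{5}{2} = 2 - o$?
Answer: $- \frac{23689}{4473} \approx -5.296$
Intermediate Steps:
$N{\left(o \right)} = - \frac{1}{2} - o$ ($N{\left(o \right)} = - \frac{5}{2} - \left(-2 + o\right) = - \frac{1}{2} - o$)
$y{\left(I,x \right)} = I^{2}$
$\frac{y{\left(5,-4 \right)}}{N{\left(4 \right)}} - \frac{129}{-497} = \frac{5^{2}}{- \frac{1}{2} - 4} - \frac{129}{-497} = \frac{25}{- \frac{1}{2} - 4} - - \frac{129}{497} = \frac{25}{- \frac{9}{2}} + \frac{129}{497} = 25 \left(- \frac{2}{9}\right) + \frac{129}{497} = - \frac{50}{9} + \frac{129}{497} = - \frac{23689}{4473}$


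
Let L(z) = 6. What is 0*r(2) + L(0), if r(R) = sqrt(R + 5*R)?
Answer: 6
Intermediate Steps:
r(R) = sqrt(6)*sqrt(R) (r(R) = sqrt(6*R) = sqrt(6)*sqrt(R))
0*r(2) + L(0) = 0*(sqrt(6)*sqrt(2)) + 6 = 0*(2*sqrt(3)) + 6 = 0 + 6 = 6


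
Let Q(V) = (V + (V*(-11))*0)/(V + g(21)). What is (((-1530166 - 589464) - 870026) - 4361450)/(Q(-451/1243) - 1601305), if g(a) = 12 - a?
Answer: 1111067164/242025807 ≈ 4.5907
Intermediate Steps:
Q(V) = V/(-9 + V) (Q(V) = (V + (V*(-11))*0)/(V + (12 - 1*21)) = (V - 11*V*0)/(V + (12 - 21)) = (V + 0)/(V - 9) = V/(-9 + V))
(((-1530166 - 589464) - 870026) - 4361450)/(Q(-451/1243) - 1601305) = (((-1530166 - 589464) - 870026) - 4361450)/((-451/1243)/(-9 - 451/1243) - 1601305) = ((-2119630 - 870026) - 4361450)/((-451*1/1243)/(-9 - 451*1/1243) - 1601305) = (-2989656 - 4361450)/(-41/(113*(-9 - 41/113)) - 1601305) = -7351106/(-41/(113*(-1058/113)) - 1601305) = -7351106/(-41/113*(-113/1058) - 1601305) = -7351106/(41/1058 - 1601305) = -7351106/(-1694180649/1058) = -7351106*(-1058/1694180649) = 1111067164/242025807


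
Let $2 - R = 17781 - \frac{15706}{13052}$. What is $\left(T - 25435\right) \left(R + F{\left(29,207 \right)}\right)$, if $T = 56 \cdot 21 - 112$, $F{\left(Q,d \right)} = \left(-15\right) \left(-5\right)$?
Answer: $\frac{2815543879321}{6526} \approx 4.3143 \cdot 10^{8}$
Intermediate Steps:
$R = - \frac{116017901}{6526}$ ($R = 2 - \left(17781 - \frac{15706}{13052}\right) = 2 - \left(17781 - \frac{7853}{6526}\right) = 2 - \frac{116030953}{6526} = - \frac{116017901}{6526} \approx -17778.0$)
$F{\left(Q,d \right)} = 75$
$T = 1064$ ($T = 1176 - 112 = 1064$)
$\left(T - 25435\right) \left(R + F{\left(29,207 \right)}\right) = \left(1064 - 25435\right) \left(- \frac{116017901}{6526} + 75\right) = \left(-24371\right) \left(- \frac{115528451}{6526}\right) = \frac{2815543879321}{6526}$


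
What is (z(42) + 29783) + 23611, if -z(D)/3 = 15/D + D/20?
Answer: 1868532/35 ≈ 53387.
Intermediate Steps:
z(D) = -45/D - 3*D/20 (z(D) = -3*(15/D + D/20) = -45/D - 3*D/20)
(z(42) + 29783) + 23611 = ((-45/42 - 3/20*42) + 29783) + 23611 = ((-45*1/42 - 63/10) + 29783) + 23611 = ((-15/14 - 63/10) + 29783) + 23611 = (-258/35 + 29783) + 23611 = 1042147/35 + 23611 = 1868532/35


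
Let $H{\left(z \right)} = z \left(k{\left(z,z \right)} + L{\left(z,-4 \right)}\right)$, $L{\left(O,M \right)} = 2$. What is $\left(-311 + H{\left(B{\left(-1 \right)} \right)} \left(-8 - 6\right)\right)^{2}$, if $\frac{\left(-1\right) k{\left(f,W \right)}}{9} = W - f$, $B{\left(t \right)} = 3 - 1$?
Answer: $134689$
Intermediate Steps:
$B{\left(t \right)} = 2$
$k{\left(f,W \right)} = - 9 W + 9 f$ ($k{\left(f,W \right)} = - 9 \left(W - f\right) = - 9 W + 9 f$)
$H{\left(z \right)} = 2 z$ ($H{\left(z \right)} = z \left(\left(- 9 z + 9 z\right) + 2\right) = z \left(0 + 2\right) = z 2 = 2 z$)
$\left(-311 + H{\left(B{\left(-1 \right)} \right)} \left(-8 - 6\right)\right)^{2} = \left(-311 + 2 \cdot 2 \left(-8 - 6\right)\right)^{2} = \left(-311 + 4 \left(-14\right)\right)^{2} = \left(-311 - 56\right)^{2} = \left(-367\right)^{2} = 134689$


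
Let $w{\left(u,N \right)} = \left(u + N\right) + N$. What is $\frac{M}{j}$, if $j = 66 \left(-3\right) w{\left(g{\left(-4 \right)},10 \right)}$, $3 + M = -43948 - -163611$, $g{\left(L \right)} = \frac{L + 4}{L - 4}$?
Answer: $- \frac{5983}{198} \approx -30.217$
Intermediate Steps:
$g{\left(L \right)} = \frac{4 + L}{-4 + L}$
$M = 119660$ ($M = -3 - -119663 = -3 + \left(-43948 + 163611\right) = -3 + 119663 = 119660$)
$w{\left(u,N \right)} = u + 2 N$ ($w{\left(u,N \right)} = \left(N + u\right) + N = u + 2 N$)
$j = -3960$ ($j = 66 \left(-3\right) \left(\frac{4 - 4}{-4 - 4} + 2 \cdot 10\right) = - 198 \left(\frac{1}{-8} \cdot 0 + 20\right) = - 198 \left(\left(- \frac{1}{8}\right) 0 + 20\right) = - 198 \left(0 + 20\right) = \left(-198\right) 20 = -3960$)
$\frac{M}{j} = \frac{119660}{-3960} = 119660 \left(- \frac{1}{3960}\right) = - \frac{5983}{198}$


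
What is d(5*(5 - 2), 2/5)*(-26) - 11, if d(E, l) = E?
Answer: -401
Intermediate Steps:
d(5*(5 - 2), 2/5)*(-26) - 11 = (5*(5 - 2))*(-26) - 11 = (5*3)*(-26) - 11 = 15*(-26) - 11 = -390 - 11 = -401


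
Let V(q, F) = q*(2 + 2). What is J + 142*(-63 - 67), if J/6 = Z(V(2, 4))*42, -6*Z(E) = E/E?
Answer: -18502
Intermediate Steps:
V(q, F) = 4*q (V(q, F) = q*4 = 4*q)
Z(E) = -⅙ (Z(E) = -E/(6*E) = -⅙*1 = -⅙)
J = -42 (J = 6*(-⅙*42) = 6*(-7) = -42)
J + 142*(-63 - 67) = -42 + 142*(-63 - 67) = -42 + 142*(-130) = -42 - 18460 = -18502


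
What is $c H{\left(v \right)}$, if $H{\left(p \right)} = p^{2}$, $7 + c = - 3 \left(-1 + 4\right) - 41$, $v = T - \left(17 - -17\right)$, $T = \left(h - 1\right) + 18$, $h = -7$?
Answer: $-32832$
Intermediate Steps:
$T = 10$ ($T = \left(-7 - 1\right) + 18 = -8 + 18 = 10$)
$v = -24$ ($v = 10 - \left(17 - -17\right) = 10 - \left(17 + 17\right) = 10 - 34 = -24$)
$c = -57$ ($c = -7 - \left(41 + 3 \left(-1 + 4\right)\right) = -7 - 50 = -57$)
$c H{\left(v \right)} = - 57 \left(-24\right)^{2} = \left(-57\right) 576 = -32832$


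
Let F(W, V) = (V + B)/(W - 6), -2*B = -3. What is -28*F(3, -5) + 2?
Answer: -92/3 ≈ -30.667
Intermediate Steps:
B = 3/2 (B = -½*(-3) = 3/2 ≈ 1.5000)
F(W, V) = (3/2 + V)/(-6 + W) (F(W, V) = (V + 3/2)/(W - 6) = (3/2 + V)/(-6 + W))
-28*F(3, -5) + 2 = -28*(3/2 - 5)/(-6 + 3) + 2 = -28*(-7)/((-3)*2) + 2 = -(-28)*(-7)/(3*2) + 2 = -28*7/6 + 2 = -98/3 + 2 = -92/3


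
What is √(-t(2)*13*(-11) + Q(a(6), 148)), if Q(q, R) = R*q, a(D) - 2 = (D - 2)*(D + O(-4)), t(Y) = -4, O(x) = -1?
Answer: 2*√671 ≈ 51.807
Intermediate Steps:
a(D) = 2 + (-1 + D)*(-2 + D) (a(D) = 2 + (D - 2)*(D - 1) = 2 + (-2 + D)*(-1 + D) = 2 + (-1 + D)*(-2 + D))
√(-t(2)*13*(-11) + Q(a(6), 148)) = √(-(-4*13)*(-11) + 148*(4 + 6² - 3*6)) = √(-(-52)*(-11) + 148*(4 + 36 - 18)) = √(-1*572 + 148*22) = √(-572 + 3256) = √2684 = 2*√671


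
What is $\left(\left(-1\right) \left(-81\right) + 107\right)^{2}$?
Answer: $35344$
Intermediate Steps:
$\left(\left(-1\right) \left(-81\right) + 107\right)^{2} = \left(81 + 107\right)^{2} = 188^{2} = 35344$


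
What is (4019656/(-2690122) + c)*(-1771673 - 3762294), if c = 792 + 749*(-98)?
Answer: 540485340928953746/1345061 ≈ 4.0183e+11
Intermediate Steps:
c = -72610 (c = 792 - 73402 = -72610)
(4019656/(-2690122) + c)*(-1771673 - 3762294) = (4019656/(-2690122) - 72610)*(-1771673 - 3762294) = (4019656*(-1/2690122) - 72610)*(-5533967) = (-2009828/1345061 - 72610)*(-5533967) = -97666889038/1345061*(-5533967) = 540485340928953746/1345061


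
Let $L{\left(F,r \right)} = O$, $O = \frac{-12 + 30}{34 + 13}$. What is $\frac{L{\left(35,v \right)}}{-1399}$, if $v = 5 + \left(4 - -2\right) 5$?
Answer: $- \frac{18}{65753} \approx -0.00027375$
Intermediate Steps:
$v = 35$ ($v = 5 + \left(4 + 2\right) 5 = 5 + 6 \cdot 5 = 5 + 30 = 35$)
$O = \frac{18}{47} \approx 0.38298$
$L{\left(F,r \right)} = \frac{18}{47}$
$\frac{L{\left(35,v \right)}}{-1399} = \frac{18}{47 \left(-1399\right)} = \frac{18}{47} \left(- \frac{1}{1399}\right) = - \frac{18}{65753}$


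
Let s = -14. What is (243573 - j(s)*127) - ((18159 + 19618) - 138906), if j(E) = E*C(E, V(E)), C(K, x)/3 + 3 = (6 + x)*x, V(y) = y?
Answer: 926108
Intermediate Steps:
C(K, x) = -9 + 3*x*(6 + x) (C(K, x) = -9 + 3*((6 + x)*x) = -9 + 3*(x*(6 + x)) = -9 + 3*x*(6 + x))
j(E) = E*(-9 + 3*E² + 18*E)
(243573 - j(s)*127) - ((18159 + 19618) - 138906) = (243573 - 3*(-14)*(-3 + (-14)² + 6*(-14))*127) - ((18159 + 19618) - 138906) = (243573 - 3*(-14)*(-3 + 196 - 84)*127) - (37777 - 138906) = (243573 - 3*(-14)*109*127) - 1*(-101129) = (243573 - (-4578)*127) + 101129 = (243573 - 1*(-581406)) + 101129 = (243573 + 581406) + 101129 = 824979 + 101129 = 926108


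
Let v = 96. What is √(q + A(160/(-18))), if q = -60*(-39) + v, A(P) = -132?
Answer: 48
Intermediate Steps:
q = 2436 (q = -60*(-39) + 96 = 2340 + 96 = 2436)
√(q + A(160/(-18))) = √(2436 - 132) = √2304 = 48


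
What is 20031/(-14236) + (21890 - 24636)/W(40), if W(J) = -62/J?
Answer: 781220159/441316 ≈ 1770.2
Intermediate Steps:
20031/(-14236) + (21890 - 24636)/W(40) = 20031/(-14236) + (21890 - 24636)/((-62/40)) = 20031*(-1/14236) - 2746/((-62*1/40)) = -20031/14236 - 2746/(-31/20) = -20031/14236 - 2746*(-20/31) = -20031/14236 + 54920/31 = 781220159/441316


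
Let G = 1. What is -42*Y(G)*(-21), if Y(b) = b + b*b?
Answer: 1764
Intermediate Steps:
Y(b) = b + b²
-42*Y(G)*(-21) = -42*(1 + 1)*(-21) = -42*2*(-21) = -84*(-21) = 1764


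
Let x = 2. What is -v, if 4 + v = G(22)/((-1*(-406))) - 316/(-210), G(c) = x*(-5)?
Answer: 7673/3045 ≈ 2.5199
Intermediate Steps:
G(c) = -10 (G(c) = 2*(-5) = -10)
v = -7673/3045 (v = -4 + (-10/((-1*(-406))) - 316/(-210)) = -4 + (-10/406 - 316*(-1/210)) = -4 + (-10*1/406 + 158/105) = -4 + (-5/203 + 158/105) = -4 + 4507/3045 = -7673/3045 ≈ -2.5199)
-v = -1*(-7673/3045) = 7673/3045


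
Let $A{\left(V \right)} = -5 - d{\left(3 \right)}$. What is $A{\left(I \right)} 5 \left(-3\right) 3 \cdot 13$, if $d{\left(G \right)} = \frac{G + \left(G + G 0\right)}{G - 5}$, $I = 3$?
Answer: $1170$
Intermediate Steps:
$d{\left(G \right)} = \frac{2 G}{-5 + G}$ ($d{\left(G \right)} = \frac{G + \left(G + 0\right)}{-5 + G} = \frac{G + G}{-5 + G} = \frac{2 G}{-5 + G}$)
$A{\left(V \right)} = -2$ ($A{\left(V \right)} = -5 - 2 \cdot 3 \frac{1}{-5 + 3} = -5 - 2 \cdot 3 \frac{1}{-2} = -5 - 2 \cdot 3 \left(- \frac{1}{2}\right) = -5 - -3 = -5 + 3 = -2$)
$A{\left(I \right)} 5 \left(-3\right) 3 \cdot 13 = - 2 \cdot 5 \left(-3\right) 3 \cdot 13 = - 2 \left(\left(-15\right) 3\right) 13 = \left(-2\right) \left(-45\right) 13 = 90 \cdot 13 = 1170$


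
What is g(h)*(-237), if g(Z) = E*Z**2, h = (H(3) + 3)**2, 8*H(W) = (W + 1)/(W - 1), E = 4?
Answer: -6768957/64 ≈ -1.0577e+5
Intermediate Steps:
H(W) = (1 + W)/(8*(-1 + W)) (H(W) = ((W + 1)/(W - 1))/8 = ((1 + W)/(-1 + W))/8 = (1 + W)/(8*(-1 + W)))
h = 169/16 (h = ((1 + 3)/(8*(-1 + 3)) + 3)**2 = ((1/8)*4/2 + 3)**2 = ((1/8)*(1/2)*4 + 3)**2 = (1/4 + 3)**2 = (13/4)**2 = 169/16 ≈ 10.563)
g(Z) = 4*Z**2
g(h)*(-237) = (4*(169/16)**2)*(-237) = (4*(28561/256))*(-237) = (28561/64)*(-237) = -6768957/64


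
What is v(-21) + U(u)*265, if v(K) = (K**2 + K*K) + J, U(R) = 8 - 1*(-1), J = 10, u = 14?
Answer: 3277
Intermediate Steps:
U(R) = 9 (U(R) = 8 + 1 = 9)
v(K) = 10 + 2*K**2 (v(K) = (K**2 + K*K) + 10 = (K**2 + K**2) + 10 = 2*K**2 + 10 = 10 + 2*K**2)
v(-21) + U(u)*265 = (10 + 2*(-21)**2) + 9*265 = (10 + 2*441) + 2385 = (10 + 882) + 2385 = 892 + 2385 = 3277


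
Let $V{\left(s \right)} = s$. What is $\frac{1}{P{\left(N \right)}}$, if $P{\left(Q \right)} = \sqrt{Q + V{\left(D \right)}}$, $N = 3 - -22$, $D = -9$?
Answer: $\frac{1}{4} \approx 0.25$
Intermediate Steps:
$N = 25$ ($N = 3 + 22 = 25$)
$P{\left(Q \right)} = \sqrt{-9 + Q}$ ($P{\left(Q \right)} = \sqrt{Q - 9} = \sqrt{-9 + Q}$)
$\frac{1}{P{\left(N \right)}} = \frac{1}{\sqrt{-9 + 25}} = \frac{1}{\sqrt{16}} = \frac{1}{4}$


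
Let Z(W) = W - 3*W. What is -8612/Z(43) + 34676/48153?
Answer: 208837886/2070579 ≈ 100.86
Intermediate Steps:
Z(W) = -2*W
-8612/Z(43) + 34676/48153 = -8612/((-2*43)) + 34676/48153 = -8612/(-86) + 34676*(1/48153) = -8612*(-1/86) + 34676/48153 = 4306/43 + 34676/48153 = 208837886/2070579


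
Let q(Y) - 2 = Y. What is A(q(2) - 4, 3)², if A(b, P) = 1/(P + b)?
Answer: ⅑ ≈ 0.11111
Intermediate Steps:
q(Y) = 2 + Y
A(q(2) - 4, 3)² = (1/(3 + ((2 + 2) - 4)))² = (1/(3 + (4 - 4)))² = (1/(3 + 0))² = (1/3)² = (⅓)² = ⅑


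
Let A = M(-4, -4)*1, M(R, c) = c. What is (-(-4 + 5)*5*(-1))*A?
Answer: -20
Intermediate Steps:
A = -4 (A = -4*1 = -4)
(-(-4 + 5)*5*(-1))*A = -(-4 + 5)*5*(-1)*(-4) = -1*5*(-1)*(-4) = -5*(-1)*(-4) = -1*(-5)*(-4) = 5*(-4) = -20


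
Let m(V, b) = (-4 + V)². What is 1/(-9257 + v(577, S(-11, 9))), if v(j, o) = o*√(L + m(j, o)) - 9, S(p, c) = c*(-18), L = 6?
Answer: 4633/4265482492 - 81*√328335/4265482492 ≈ -9.7950e-6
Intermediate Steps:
S(p, c) = -18*c
v(j, o) = -9 + o*√(6 + (-4 + j)²) (v(j, o) = o*√(6 + (-4 + j)²) - 9 = -9 + o*√(6 + (-4 + j)²))
1/(-9257 + v(577, S(-11, 9))) = 1/(-9257 + (-9 + (-18*9)*√(6 + (-4 + 577)²))) = 1/(-9257 + (-9 - 162*√(6 + 573²))) = 1/(-9257 + (-9 - 162*√(6 + 328329))) = 1/(-9257 + (-9 - 162*√328335)) = 1/(-9266 - 162*√328335)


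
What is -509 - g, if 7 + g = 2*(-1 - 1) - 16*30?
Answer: -18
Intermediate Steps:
g = -491 (g = -7 + (2*(-1 - 1) - 16*30) = -7 + (2*(-2) - 480) = -7 + (-4 - 480) = -7 - 484 = -491)
-509 - g = -509 - 1*(-491) = -509 + 491 = -18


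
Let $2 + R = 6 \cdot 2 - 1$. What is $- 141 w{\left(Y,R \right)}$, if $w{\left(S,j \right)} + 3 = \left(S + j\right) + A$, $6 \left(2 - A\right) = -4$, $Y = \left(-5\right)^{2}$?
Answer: $-4747$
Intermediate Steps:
$Y = 25$
$A = \frac{8}{3}$ ($A = 2 - - \frac{2}{3} = 2 + \frac{2}{3} = \frac{8}{3} \approx 2.6667$)
$R = 9$ ($R = -2 + \left(6 \cdot 2 - 1\right) = -2 + \left(12 - 1\right) = -2 + 11 = 9$)
$w{\left(S,j \right)} = - \frac{1}{3} + S + j$ ($w{\left(S,j \right)} = -3 + \left(\left(S + j\right) + \frac{8}{3}\right) = -3 + \left(\frac{8}{3} + S + j\right) = - \frac{1}{3} + S + j$)
$- 141 w{\left(Y,R \right)} = - 141 \left(- \frac{1}{3} + 25 + 9\right) = \left(-141\right) \frac{101}{3} = -4747$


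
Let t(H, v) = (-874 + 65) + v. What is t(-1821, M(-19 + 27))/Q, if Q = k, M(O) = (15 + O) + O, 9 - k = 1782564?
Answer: 778/1782555 ≈ 0.00043645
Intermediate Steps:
k = -1782555 (k = 9 - 1*1782564 = 9 - 1782564 = -1782555)
M(O) = 15 + 2*O
Q = -1782555
t(H, v) = -809 + v
t(-1821, M(-19 + 27))/Q = (-809 + (15 + 2*(-19 + 27)))/(-1782555) = (-809 + (15 + 2*8))*(-1/1782555) = (-809 + (15 + 16))*(-1/1782555) = (-809 + 31)*(-1/1782555) = -778*(-1/1782555) = 778/1782555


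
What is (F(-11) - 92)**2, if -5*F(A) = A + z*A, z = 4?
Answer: 6561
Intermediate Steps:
F(A) = -A (F(A) = -(A + 4*A)/5 = -A)
(F(-11) - 92)**2 = (-1*(-11) - 92)**2 = (11 - 92)**2 = (-81)**2 = 6561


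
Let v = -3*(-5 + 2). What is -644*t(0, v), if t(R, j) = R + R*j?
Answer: 0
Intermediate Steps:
v = 9 (v = -3*(-3) = 9)
-644*t(0, v) = -0*(1 + 9) = -0*10 = -644*0 = 0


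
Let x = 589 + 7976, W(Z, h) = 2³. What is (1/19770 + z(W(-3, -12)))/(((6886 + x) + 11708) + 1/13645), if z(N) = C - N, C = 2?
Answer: -323711251/1465291334424 ≈ -0.00022092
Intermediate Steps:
W(Z, h) = 8
x = 8565
z(N) = 2 - N
(1/19770 + z(W(-3, -12)))/(((6886 + x) + 11708) + 1/13645) = (1/19770 + (2 - 1*8))/(((6886 + 8565) + 11708) + 1/13645) = (1/19770 + (2 - 8))/((15451 + 11708) + 1/13645) = (1/19770 - 6)/(27159 + 1/13645) = -118619/(19770*370584556/13645) = -118619/19770*13645/370584556 = -323711251/1465291334424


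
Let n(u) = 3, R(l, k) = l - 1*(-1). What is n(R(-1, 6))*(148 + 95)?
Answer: 729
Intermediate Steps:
R(l, k) = 1 + l (R(l, k) = l + 1 = 1 + l)
n(R(-1, 6))*(148 + 95) = 3*(148 + 95) = 3*243 = 729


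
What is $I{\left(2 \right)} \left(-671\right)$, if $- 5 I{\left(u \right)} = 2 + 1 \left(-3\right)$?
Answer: $- \frac{671}{5} \approx -134.2$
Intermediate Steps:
$I{\left(u \right)} = \frac{1}{5}$ ($I{\left(u \right)} = - \frac{2 + 1 \left(-3\right)}{5} = - \frac{2 - 3}{5} = \left(- \frac{1}{5}\right) \left(-1\right) = \frac{1}{5}$)
$I{\left(2 \right)} \left(-671\right) = \frac{1}{5} \left(-671\right) = - \frac{671}{5}$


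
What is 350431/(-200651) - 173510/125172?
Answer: -39339552071/12557943486 ≈ -3.1326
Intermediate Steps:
350431/(-200651) - 173510/125172 = 350431*(-1/200651) - 173510*1/125172 = -350431/200651 - 86755/62586 = -39339552071/12557943486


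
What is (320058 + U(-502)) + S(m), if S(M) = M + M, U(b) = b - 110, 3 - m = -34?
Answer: 319520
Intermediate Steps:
m = 37 (m = 3 - 1*(-34) = 3 + 34 = 37)
U(b) = -110 + b
S(M) = 2*M
(320058 + U(-502)) + S(m) = (320058 + (-110 - 502)) + 2*37 = (320058 - 612) + 74 = 319446 + 74 = 319520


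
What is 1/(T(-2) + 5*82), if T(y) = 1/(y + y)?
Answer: 4/1639 ≈ 0.0024405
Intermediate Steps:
T(y) = 1/(2*y)
1/(T(-2) + 5*82) = 1/((½)/(-2) + 5*82) = 1/((½)*(-½) + 410) = 1/(-¼ + 410) = 1/(1639/4) = 4/1639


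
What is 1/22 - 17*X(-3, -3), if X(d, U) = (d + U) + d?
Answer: 3367/22 ≈ 153.05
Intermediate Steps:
X(d, U) = U + 2*d (X(d, U) = (U + d) + d = U + 2*d)
1/22 - 17*X(-3, -3) = 1/22 - 17*(-3 + 2*(-3)) = 1/22 - 17*(-3 - 6) = 1/22 - 17*(-9) = 1/22 + 153 = 3367/22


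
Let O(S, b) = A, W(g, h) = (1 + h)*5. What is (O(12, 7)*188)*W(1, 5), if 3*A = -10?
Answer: -18800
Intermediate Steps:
W(g, h) = 5 + 5*h
A = -10/3 (A = (1/3)*(-10) = -10/3 ≈ -3.3333)
O(S, b) = -10/3
(O(12, 7)*188)*W(1, 5) = (-10/3*188)*(5 + 5*5) = -1880*(5 + 25)/3 = -1880/3*30 = -18800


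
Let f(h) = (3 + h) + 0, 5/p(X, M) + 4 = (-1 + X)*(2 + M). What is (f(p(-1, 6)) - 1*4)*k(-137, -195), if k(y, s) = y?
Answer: 685/4 ≈ 171.25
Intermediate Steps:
p(X, M) = 5/(-4 + (-1 + X)*(2 + M))
f(h) = 3 + h
(f(p(-1, 6)) - 1*4)*k(-137, -195) = ((3 + 5/(-6 - 1*6 + 2*(-1) + 6*(-1))) - 1*4)*(-137) = ((3 + 5/(-6 - 6 - 2 - 6)) - 4)*(-137) = ((3 + 5/(-20)) - 4)*(-137) = ((3 + 5*(-1/20)) - 4)*(-137) = ((3 - 1/4) - 4)*(-137) = (11/4 - 4)*(-137) = -5/4*(-137) = 685/4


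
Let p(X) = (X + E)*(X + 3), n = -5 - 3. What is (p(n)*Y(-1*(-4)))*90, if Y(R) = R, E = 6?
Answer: 3600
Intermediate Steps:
n = -8
p(X) = (3 + X)*(6 + X) (p(X) = (X + 6)*(X + 3) = (6 + X)*(3 + X) = (3 + X)*(6 + X))
(p(n)*Y(-1*(-4)))*90 = ((18 + (-8)**2 + 9*(-8))*(-1*(-4)))*90 = ((18 + 64 - 72)*4)*90 = (10*4)*90 = 40*90 = 3600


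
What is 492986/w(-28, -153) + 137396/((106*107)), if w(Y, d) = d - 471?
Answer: -105879079/136104 ≈ -777.93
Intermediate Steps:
w(Y, d) = -471 + d
492986/w(-28, -153) + 137396/((106*107)) = 492986/(-471 - 153) + 137396/((106*107)) = 492986/(-624) + 137396/11342 = 492986*(-1/624) + 137396*(1/11342) = -18961/24 + 68698/5671 = -105879079/136104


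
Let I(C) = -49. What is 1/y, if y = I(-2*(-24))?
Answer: -1/49 ≈ -0.020408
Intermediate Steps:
y = -49
1/y = 1/(-49) = -1/49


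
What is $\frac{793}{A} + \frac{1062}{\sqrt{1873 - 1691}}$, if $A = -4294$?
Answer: $- \frac{793}{4294} + \frac{531 \sqrt{182}}{91} \approx 78.536$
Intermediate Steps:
$\frac{793}{A} + \frac{1062}{\sqrt{1873 - 1691}} = \frac{793}{-4294} + \frac{1062}{\sqrt{1873 - 1691}} = 793 \left(- \frac{1}{4294}\right) + \frac{1062}{\sqrt{182}} = - \frac{793}{4294} + 1062 \frac{\sqrt{182}}{182} = - \frac{793}{4294} + \frac{531 \sqrt{182}}{91}$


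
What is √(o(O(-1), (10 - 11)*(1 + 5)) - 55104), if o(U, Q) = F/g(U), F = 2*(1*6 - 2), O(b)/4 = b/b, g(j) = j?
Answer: I*√55102 ≈ 234.74*I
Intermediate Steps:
O(b) = 4 (O(b) = 4*(b/b) = 4*1 = 4)
F = 8 (F = 2*(6 - 2) = 2*4 = 8)
o(U, Q) = 8/U
√(o(O(-1), (10 - 11)*(1 + 5)) - 55104) = √(8/4 - 55104) = √(8*(¼) - 55104) = √(2 - 55104) = √(-55102) = I*√55102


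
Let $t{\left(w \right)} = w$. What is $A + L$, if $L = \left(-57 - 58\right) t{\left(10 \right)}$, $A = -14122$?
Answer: $-15272$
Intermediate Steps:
$L = -1150$ ($L = \left(-57 - 58\right) 10 = \left(-115\right) 10 = -1150$)
$A + L = -14122 - 1150 = -15272$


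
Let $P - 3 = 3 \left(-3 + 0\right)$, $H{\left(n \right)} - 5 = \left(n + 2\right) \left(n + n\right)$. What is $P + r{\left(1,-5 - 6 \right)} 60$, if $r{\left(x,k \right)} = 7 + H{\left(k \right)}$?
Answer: $12594$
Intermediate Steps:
$H{\left(n \right)} = 5 + 2 n \left(2 + n\right)$ ($H{\left(n \right)} = 5 + \left(n + 2\right) \left(n + n\right) = 5 + \left(2 + n\right) 2 n = 5 + 2 n \left(2 + n\right)$)
$P = -6$ ($P = 3 + 3 \left(-3 + 0\right) = 3 + 3 \left(-3\right) = 3 - 9 = -6$)
$r{\left(x,k \right)} = 12 + 2 k^{2} + 4 k$ ($r{\left(x,k \right)} = 7 + \left(5 + 2 k^{2} + 4 k\right) = 12 + 2 k^{2} + 4 k$)
$P + r{\left(1,-5 - 6 \right)} 60 = -6 + \left(12 + 2 \left(-5 - 6\right)^{2} + 4 \left(-5 - 6\right)\right) 60 = -6 + \left(12 + 2 \left(-11\right)^{2} + 4 \left(-11\right)\right) 60 = -6 + \left(12 + 2 \cdot 121 - 44\right) 60 = -6 + \left(12 + 242 - 44\right) 60 = -6 + 210 \cdot 60 = -6 + 12600 = 12594$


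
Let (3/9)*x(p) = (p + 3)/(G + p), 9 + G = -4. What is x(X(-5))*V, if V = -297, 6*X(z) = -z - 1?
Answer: 9801/37 ≈ 264.89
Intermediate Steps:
G = -13 (G = -9 - 4 = -13)
X(z) = -⅙ - z/6 (X(z) = (-z - 1)/6 = (-1 - z)/6 = -⅙ - z/6)
x(p) = 3*(3 + p)/(-13 + p) (x(p) = 3*((p + 3)/(-13 + p)) = 3*((3 + p)/(-13 + p)) = 3*(3 + p)/(-13 + p))
x(X(-5))*V = (3*(3 + (-⅙ - ⅙*(-5)))/(-13 + (-⅙ - ⅙*(-5))))*(-297) = (3*(3 + (-⅙ + ⅚))/(-13 + (-⅙ + ⅚)))*(-297) = (3*(3 + ⅔)/(-13 + ⅔))*(-297) = (3*(11/3)/(-37/3))*(-297) = (3*(-3/37)*(11/3))*(-297) = -33/37*(-297) = 9801/37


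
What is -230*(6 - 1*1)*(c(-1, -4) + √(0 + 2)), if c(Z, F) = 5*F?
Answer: 23000 - 1150*√2 ≈ 21374.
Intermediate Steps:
-230*(6 - 1*1)*(c(-1, -4) + √(0 + 2)) = -230*(6 - 1*1)*(5*(-4) + √(0 + 2)) = -230*(6 - 1)*(-20 + √2) = -1150*(-20 + √2) = -230*(-100 + 5*√2) = 23000 - 1150*√2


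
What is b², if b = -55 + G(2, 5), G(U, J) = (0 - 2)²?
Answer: 2601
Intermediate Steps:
G(U, J) = 4 (G(U, J) = (-2)² = 4)
b = -51 (b = -55 + 4 = -51)
b² = (-51)² = 2601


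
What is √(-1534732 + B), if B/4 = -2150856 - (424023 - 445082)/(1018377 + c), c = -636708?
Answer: 4*I*√92302348581145977/381669 ≈ 3184.0*I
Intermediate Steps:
B = -3283660150420/381669 (B = 4*(-2150856 - (424023 - 445082)/(1018377 - 636708)) = 4*(-2150856 - (-21059)/381669) = 4*(-2150856 - 1*(-21059/381669)) = 4*(-2150856 + 21059/381669) = 4*(-820915037605/381669) = -3283660150420/381669 ≈ -8.6034e+6)
√(-1534732 + B) = √(-1534732 - 3283660150420/381669) = √(-3869419778128/381669) = 4*I*√92302348581145977/381669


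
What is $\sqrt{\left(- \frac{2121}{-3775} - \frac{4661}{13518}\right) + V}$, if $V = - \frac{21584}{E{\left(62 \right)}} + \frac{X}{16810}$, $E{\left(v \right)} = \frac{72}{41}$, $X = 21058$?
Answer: $\frac{i \sqrt{26566407991895288366}}{46494410} \approx 110.86 i$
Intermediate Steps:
$E{\left(v \right)} = \frac{72}{41}$ ($E{\left(v \right)} = 72 \cdot \frac{1}{41} = \frac{72}{41}$)
$V = - \frac{929649529}{75645}$ ($V = - \frac{21584}{\frac{72}{41}} + \frac{21058}{16810} = \left(-21584\right) \frac{41}{72} + 21058 \cdot \frac{1}{16810} = - \frac{110618}{9} + \frac{10529}{8405} = - \frac{929649529}{75645} \approx -12290.0$)
$\sqrt{\left(- \frac{2121}{-3775} - \frac{4661}{13518}\right) + V} = \sqrt{\left(- \frac{2121}{-3775} - \frac{4661}{13518}\right) - \frac{929649529}{75645}} = \sqrt{\left(\left(-2121\right) \left(- \frac{1}{3775}\right) - \frac{4661}{13518}\right) - \frac{929649529}{75645}} = \sqrt{\left(\frac{2121}{3775} - \frac{4661}{13518}\right) - \frac{929649529}{75645}} = \sqrt{\frac{11076403}{51030450} - \frac{929649529}{75645}} = \sqrt{- \frac{117134804771983}{9531354050}} = \frac{i \sqrt{26566407991895288366}}{46494410}$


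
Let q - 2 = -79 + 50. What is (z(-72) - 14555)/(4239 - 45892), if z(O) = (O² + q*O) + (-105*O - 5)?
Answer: -128/41653 ≈ -0.0030730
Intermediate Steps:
q = -27 (q = 2 + (-79 + 50) = 2 - 29 = -27)
z(O) = -5 + O² - 132*O (z(O) = (O² - 27*O) + (-105*O - 5) = (O² - 27*O) + (-5 - 105*O) = -5 + O² - 132*O)
(z(-72) - 14555)/(4239 - 45892) = ((-5 + (-72)² - 132*(-72)) - 14555)/(4239 - 45892) = ((-5 + 5184 + 9504) - 14555)/(-41653) = (14683 - 14555)*(-1/41653) = 128*(-1/41653) = -128/41653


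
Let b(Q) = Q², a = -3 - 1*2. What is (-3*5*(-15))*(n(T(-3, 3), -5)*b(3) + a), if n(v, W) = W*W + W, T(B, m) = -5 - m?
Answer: 39375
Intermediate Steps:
n(v, W) = W + W² (n(v, W) = W² + W = W + W²)
a = -5 (a = -3 - 2 = -5)
(-3*5*(-15))*(n(T(-3, 3), -5)*b(3) + a) = (-3*5*(-15))*(-5*(1 - 5)*3² - 5) = (-15*(-15))*(-5*(-4)*9 - 5) = 225*(20*9 - 5) = 225*(180 - 5) = 225*175 = 39375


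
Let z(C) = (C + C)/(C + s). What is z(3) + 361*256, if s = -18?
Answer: 462078/5 ≈ 92416.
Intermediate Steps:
z(C) = 2*C/(-18 + C) (z(C) = (C + C)/(C - 18) = (2*C)/(-18 + C) = 2*C/(-18 + C))
z(3) + 361*256 = 2*3/(-18 + 3) + 361*256 = 2*3/(-15) + 92416 = 2*3*(-1/15) + 92416 = -⅖ + 92416 = 462078/5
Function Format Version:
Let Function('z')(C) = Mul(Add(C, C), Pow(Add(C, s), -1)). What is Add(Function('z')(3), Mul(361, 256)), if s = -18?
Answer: Rational(462078, 5) ≈ 92416.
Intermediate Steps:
Function('z')(C) = Mul(2, C, Pow(Add(-18, C), -1)) (Function('z')(C) = Mul(Add(C, C), Pow(Add(C, -18), -1)) = Mul(Mul(2, C), Pow(Add(-18, C), -1)) = Mul(2, C, Pow(Add(-18, C), -1)))
Add(Function('z')(3), Mul(361, 256)) = Add(Mul(2, 3, Pow(Add(-18, 3), -1)), Mul(361, 256)) = Add(Mul(2, 3, Pow(-15, -1)), 92416) = Add(Mul(2, 3, Rational(-1, 15)), 92416) = Add(Rational(-2, 5), 92416) = Rational(462078, 5)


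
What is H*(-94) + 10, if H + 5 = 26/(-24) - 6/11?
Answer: 41785/66 ≈ 633.11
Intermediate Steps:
H = -875/132 (H = -5 + (26/(-24) - 6/11) = -5 + (26*(-1/24) - 6*1/11) = -5 + (-13/12 - 6/11) = -5 - 215/132 = -875/132 ≈ -6.6288)
H*(-94) + 10 = -875/132*(-94) + 10 = 41125/66 + 10 = 41785/66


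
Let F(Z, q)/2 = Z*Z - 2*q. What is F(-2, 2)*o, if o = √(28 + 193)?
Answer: 0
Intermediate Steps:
o = √221 ≈ 14.866
F(Z, q) = -4*q + 2*Z² (F(Z, q) = 2*(Z*Z - 2*q) = 2*(Z² - 2*q) = -4*q + 2*Z²)
F(-2, 2)*o = (-4*2 + 2*(-2)²)*√221 = (-8 + 2*4)*√221 = (-8 + 8)*√221 = 0*√221 = 0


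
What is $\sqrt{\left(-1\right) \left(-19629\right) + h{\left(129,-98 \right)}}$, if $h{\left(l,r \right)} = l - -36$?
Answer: $\sqrt{19794} \approx 140.69$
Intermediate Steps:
$h{\left(l,r \right)} = 36 + l$ ($h{\left(l,r \right)} = l + 36 = 36 + l$)
$\sqrt{\left(-1\right) \left(-19629\right) + h{\left(129,-98 \right)}} = \sqrt{\left(-1\right) \left(-19629\right) + \left(36 + 129\right)} = \sqrt{19629 + 165} = \sqrt{19794}$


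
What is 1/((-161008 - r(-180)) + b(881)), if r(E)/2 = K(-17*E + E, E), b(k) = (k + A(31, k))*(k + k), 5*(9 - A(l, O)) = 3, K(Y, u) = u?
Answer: 5/7032374 ≈ 7.1100e-7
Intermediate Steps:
A(l, O) = 42/5 (A(l, O) = 9 - 1/5*3 = 9 - 3/5 = 42/5)
b(k) = 2*k*(42/5 + k) (b(k) = (k + 42/5)*(k + k) = (42/5 + k)*(2*k) = 2*k*(42/5 + k))
r(E) = 2*E
1/((-161008 - r(-180)) + b(881)) = 1/((-161008 - 2*(-180)) + (2/5)*881*(42 + 5*881)) = 1/((-161008 - 1*(-360)) + (2/5)*881*(42 + 4405)) = 1/((-161008 + 360) + (2/5)*881*4447) = 1/(-160648 + 7835614/5) = 1/(7032374/5) = 5/7032374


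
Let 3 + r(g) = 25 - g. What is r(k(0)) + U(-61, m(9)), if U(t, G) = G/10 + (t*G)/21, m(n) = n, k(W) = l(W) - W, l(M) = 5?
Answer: -577/70 ≈ -8.2429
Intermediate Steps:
k(W) = 5 - W
U(t, G) = G/10 + G*t/21 (U(t, G) = G*(⅒) + (G*t)*(1/21) = G/10 + G*t/21)
r(g) = 22 - g (r(g) = -3 + (25 - g) = 22 - g)
r(k(0)) + U(-61, m(9)) = (22 - (5 - 1*0)) + (1/210)*9*(21 + 10*(-61)) = (22 - (5 + 0)) + (1/210)*9*(21 - 610) = (22 - 1*5) + (1/210)*9*(-589) = (22 - 5) - 1767/70 = 17 - 1767/70 = -577/70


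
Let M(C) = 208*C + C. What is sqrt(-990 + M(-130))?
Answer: 16*I*sqrt(110) ≈ 167.81*I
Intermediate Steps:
M(C) = 209*C
sqrt(-990 + M(-130)) = sqrt(-990 + 209*(-130)) = sqrt(-990 - 27170) = sqrt(-28160) = 16*I*sqrt(110)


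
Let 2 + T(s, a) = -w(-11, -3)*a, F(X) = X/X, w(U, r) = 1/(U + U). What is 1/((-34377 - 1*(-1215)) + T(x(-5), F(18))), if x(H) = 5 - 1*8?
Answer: -22/729607 ≈ -3.0153e-5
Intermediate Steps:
x(H) = -3 (x(H) = 5 - 8 = -3)
w(U, r) = 1/(2*U)
F(X) = 1
T(s, a) = -2 + a/22 (T(s, a) = -2 - (1/2)/(-11)*a = -2 - (1/2)*(-1/11)*a = -2 - (-1)*a/22 = -2 + a/22)
1/((-34377 - 1*(-1215)) + T(x(-5), F(18))) = 1/((-34377 - 1*(-1215)) + (-2 + (1/22)*1)) = 1/((-34377 + 1215) + (-2 + 1/22)) = 1/(-33162 - 43/22) = 1/(-729607/22) = -22/729607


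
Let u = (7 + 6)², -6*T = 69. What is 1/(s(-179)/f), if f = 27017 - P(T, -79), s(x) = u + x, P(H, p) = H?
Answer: -54057/20 ≈ -2702.9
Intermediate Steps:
T = -23/2 (T = -⅙*69 = -23/2 ≈ -11.500)
u = 169 (u = 13² = 169)
s(x) = 169 + x
f = 54057/2 (f = 27017 - 1*(-23/2) = 27017 + 23/2 = 54057/2 ≈ 27029.)
1/(s(-179)/f) = 1/((169 - 179)/(54057/2)) = 1/(-10*2/54057) = 1/(-20/54057) = -54057/20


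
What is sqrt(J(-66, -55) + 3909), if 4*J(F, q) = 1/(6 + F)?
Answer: sqrt(14072385)/60 ≈ 62.522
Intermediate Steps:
J(F, q) = 1/(4*(6 + F))
sqrt(J(-66, -55) + 3909) = sqrt(1/(4*(6 - 66)) + 3909) = sqrt((1/4)/(-60) + 3909) = sqrt((1/4)*(-1/60) + 3909) = sqrt(-1/240 + 3909) = sqrt(938159/240) = sqrt(14072385)/60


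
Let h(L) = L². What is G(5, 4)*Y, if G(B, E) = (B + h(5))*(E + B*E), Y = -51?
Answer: -36720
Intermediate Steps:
G(B, E) = (25 + B)*(E + B*E) (G(B, E) = (B + 5²)*(E + B*E) = (B + 25)*(E + B*E) = (25 + B)*(E + B*E))
G(5, 4)*Y = (4*(25 + 5² + 26*5))*(-51) = (4*(25 + 25 + 130))*(-51) = (4*180)*(-51) = 720*(-51) = -36720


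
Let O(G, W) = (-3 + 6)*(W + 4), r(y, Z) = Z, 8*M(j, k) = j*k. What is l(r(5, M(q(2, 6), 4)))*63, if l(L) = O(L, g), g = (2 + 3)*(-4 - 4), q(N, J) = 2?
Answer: -6804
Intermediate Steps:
M(j, k) = j*k/8 (M(j, k) = (j*k)/8 = j*k/8)
g = -40 (g = 5*(-8) = -40)
O(G, W) = 12 + 3*W (O(G, W) = 3*(4 + W) = 12 + 3*W)
l(L) = -108 (l(L) = 12 + 3*(-40) = 12 - 120 = -108)
l(r(5, M(q(2, 6), 4)))*63 = -108*63 = -6804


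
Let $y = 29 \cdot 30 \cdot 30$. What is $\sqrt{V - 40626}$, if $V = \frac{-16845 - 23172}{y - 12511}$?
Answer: $\frac{i \sqrt{7502578367559}}{13589} \approx 201.57 i$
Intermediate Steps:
$y = 26100$ ($y = 870 \cdot 30 = 26100$)
$V = - \frac{40017}{13589}$ ($V = \frac{-16845 - 23172}{26100 - 12511} = - \frac{40017}{13589} \approx -2.9448$)
$\sqrt{V - 40626} = \sqrt{- \frac{40017}{13589} - 40626} = \sqrt{- \frac{552106731}{13589}} = \frac{i \sqrt{7502578367559}}{13589}$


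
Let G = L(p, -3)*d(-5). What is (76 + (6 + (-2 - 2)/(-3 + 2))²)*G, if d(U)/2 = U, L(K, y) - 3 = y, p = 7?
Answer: 0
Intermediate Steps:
L(K, y) = 3 + y
d(U) = 2*U
G = 0 (G = (3 - 3)*(2*(-5)) = 0*(-10) = 0)
(76 + (6 + (-2 - 2)/(-3 + 2))²)*G = (76 + (6 + (-2 - 2)/(-3 + 2))²)*0 = (76 + (6 - 4/(-1))²)*0 = (76 + (6 - 4*(-1))²)*0 = (76 + (6 + 4)²)*0 = (76 + 10²)*0 = (76 + 100)*0 = 176*0 = 0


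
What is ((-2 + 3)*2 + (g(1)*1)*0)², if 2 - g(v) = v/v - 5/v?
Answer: 4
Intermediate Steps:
g(v) = 1 + 5/v (g(v) = 2 - (v/v - 5/v) = 2 - (1 - 5/v) = 2 + (-1 + 5/v) = 1 + 5/v)
((-2 + 3)*2 + (g(1)*1)*0)² = ((-2 + 3)*2 + (((5 + 1)/1)*1)*0)² = (1*2 + ((1*6)*1)*0)² = (2 + (6*1)*0)² = (2 + 6*0)² = (2 + 0)² = 2² = 4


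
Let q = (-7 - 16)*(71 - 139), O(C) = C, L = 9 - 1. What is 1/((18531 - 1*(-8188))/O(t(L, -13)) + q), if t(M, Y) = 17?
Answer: 17/53307 ≈ 0.00031891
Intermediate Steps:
L = 8
q = 1564 (q = -23*(-68) = 1564)
1/((18531 - 1*(-8188))/O(t(L, -13)) + q) = 1/((18531 - 1*(-8188))/17 + 1564) = 1/((18531 + 8188)*(1/17) + 1564) = 1/(26719*(1/17) + 1564) = 1/(26719/17 + 1564) = 1/(53307/17) = 17/53307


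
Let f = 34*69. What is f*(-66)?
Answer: -154836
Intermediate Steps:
f = 2346
f*(-66) = 2346*(-66) = -154836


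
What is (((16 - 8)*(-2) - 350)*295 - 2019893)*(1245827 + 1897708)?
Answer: -6689011815705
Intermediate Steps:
(((16 - 8)*(-2) - 350)*295 - 2019893)*(1245827 + 1897708) = ((8*(-2) - 350)*295 - 2019893)*3143535 = ((-16 - 350)*295 - 2019893)*3143535 = (-366*295 - 2019893)*3143535 = (-107970 - 2019893)*3143535 = -2127863*3143535 = -6689011815705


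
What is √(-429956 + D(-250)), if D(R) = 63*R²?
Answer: 2*√876886 ≈ 1872.8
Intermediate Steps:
√(-429956 + D(-250)) = √(-429956 + 63*(-250)²) = √(-429956 + 63*62500) = √(-429956 + 3937500) = √3507544 = 2*√876886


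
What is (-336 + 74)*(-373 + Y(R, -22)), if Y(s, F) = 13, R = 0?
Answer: 94320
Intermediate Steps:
(-336 + 74)*(-373 + Y(R, -22)) = (-336 + 74)*(-373 + 13) = -262*(-360) = 94320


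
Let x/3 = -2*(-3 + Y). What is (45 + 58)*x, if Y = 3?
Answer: 0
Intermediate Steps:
x = 0 (x = 3*(-2*(-3 + 3)) = 3*(-2*0) = 3*0 = 0)
(45 + 58)*x = (45 + 58)*0 = 103*0 = 0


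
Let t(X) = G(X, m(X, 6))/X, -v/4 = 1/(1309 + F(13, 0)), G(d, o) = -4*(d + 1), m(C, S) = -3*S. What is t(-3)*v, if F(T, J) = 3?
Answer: 1/123 ≈ 0.0081301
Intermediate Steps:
G(d, o) = -4 - 4*d (G(d, o) = -4*(1 + d) = -4 - 4*d)
v = -1/328 (v = -4/(1309 + 3) = -4/1312 = -4*1/1312 = -1/328 ≈ -0.0030488)
t(X) = (-4 - 4*X)/X
t(-3)*v = (-4 - 4/(-3))*(-1/328) = (-4 - 4*(-⅓))*(-1/328) = (-4 + 4/3)*(-1/328) = -8/3*(-1/328) = 1/123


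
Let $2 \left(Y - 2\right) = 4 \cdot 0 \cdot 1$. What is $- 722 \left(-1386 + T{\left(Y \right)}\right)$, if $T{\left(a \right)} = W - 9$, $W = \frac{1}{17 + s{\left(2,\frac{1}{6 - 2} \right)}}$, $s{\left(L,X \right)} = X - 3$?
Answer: $\frac{3021418}{3} \approx 1.0071 \cdot 10^{6}$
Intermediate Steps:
$s{\left(L,X \right)} = -3 + X$
$W = \frac{4}{57}$ ($W = \frac{1}{17 - \left(3 - \frac{1}{6 - 2}\right)} = \frac{1}{17 - \left(3 - \frac{1}{4}\right)} = \frac{1}{17 + \left(-3 + \frac{1}{4}\right)} = \frac{1}{17 - \frac{11}{4}} = \frac{1}{\frac{57}{4}} = \frac{4}{57} \approx 0.070175$)
$Y = 2$ ($Y = 2 + \frac{4 \cdot 0 \cdot 1}{2} = 2 + \frac{0 \cdot 1}{2} = 2 + \frac{1}{2} \cdot 0 = 2 + 0 = 2$)
$T{\left(a \right)} = - \frac{509}{57}$ ($T{\left(a \right)} = \frac{4}{57} - 9 = - \frac{509}{57}$)
$- 722 \left(-1386 + T{\left(Y \right)}\right) = - 722 \left(-1386 - \frac{509}{57}\right) = \left(-722\right) \left(- \frac{79511}{57}\right) = \frac{3021418}{3}$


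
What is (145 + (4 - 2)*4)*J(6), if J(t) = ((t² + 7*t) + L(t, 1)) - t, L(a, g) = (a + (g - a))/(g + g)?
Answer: 22185/2 ≈ 11093.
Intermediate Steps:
L(a, g) = ½ (L(a, g) = g/((2*g)) = g*(1/(2*g)) = ½)
J(t) = ½ + t² + 6*t (J(t) = ((t² + 7*t) + ½) - t = (½ + t² + 7*t) - t = ½ + t² + 6*t)
(145 + (4 - 2)*4)*J(6) = (145 + (4 - 2)*4)*(½ + 6² + 6*6) = (145 + 2*4)*(½ + 36 + 36) = (145 + 8)*(145/2) = 153*(145/2) = 22185/2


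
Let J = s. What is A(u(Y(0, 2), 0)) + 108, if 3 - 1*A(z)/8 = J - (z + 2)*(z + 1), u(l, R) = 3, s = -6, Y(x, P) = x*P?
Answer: 340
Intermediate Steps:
Y(x, P) = P*x
J = -6
A(z) = 72 + 8*(1 + z)*(2 + z) (A(z) = 24 - 8*(-6 - (z + 2)*(z + 1)) = 24 - 8*(-6 - (2 + z)*(1 + z)) = 24 - 8*(-6 - (1 + z)*(2 + z)) = 24 + (48 + 8*(1 + z)*(2 + z)) = 72 + 8*(1 + z)*(2 + z))
A(u(Y(0, 2), 0)) + 108 = (88 + 8*3**2 + 24*3) + 108 = (88 + 8*9 + 72) + 108 = (88 + 72 + 72) + 108 = 232 + 108 = 340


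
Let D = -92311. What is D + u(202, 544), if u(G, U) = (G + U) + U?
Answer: -91021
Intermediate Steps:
u(G, U) = G + 2*U
D + u(202, 544) = -92311 + (202 + 2*544) = -92311 + (202 + 1088) = -92311 + 1290 = -91021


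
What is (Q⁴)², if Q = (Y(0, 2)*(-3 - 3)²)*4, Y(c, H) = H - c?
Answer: 47330370277129322496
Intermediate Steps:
Q = 288 (Q = ((2 - 1*0)*(-3 - 3)²)*4 = ((2 + 0)*(-6)²)*4 = (2*36)*4 = 72*4 = 288)
(Q⁴)² = (288⁴)² = 6879707136² = 47330370277129322496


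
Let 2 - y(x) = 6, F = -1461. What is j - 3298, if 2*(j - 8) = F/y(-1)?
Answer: -24859/8 ≈ -3107.4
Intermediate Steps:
y(x) = -4 (y(x) = 2 - 1*6 = 2 - 6 = -4)
j = 1525/8 (j = 8 + (-1461/(-4))/2 = 8 + (-1461*(-¼))/2 = 8 + (½)*(1461/4) = 8 + 1461/8 = 1525/8 ≈ 190.63)
j - 3298 = 1525/8 - 3298 = -24859/8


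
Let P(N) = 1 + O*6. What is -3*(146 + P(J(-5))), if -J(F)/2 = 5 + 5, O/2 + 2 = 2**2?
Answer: -513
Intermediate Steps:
O = 4 (O = -4 + 2*2**2 = -4 + 2*4 = -4 + 8 = 4)
J(F) = -20 (J(F) = -2*(5 + 5) = -2*10 = -20)
P(N) = 25 (P(N) = 1 + 4*6 = 1 + 24 = 25)
-3*(146 + P(J(-5))) = -3*(146 + 25) = -3*171 = -513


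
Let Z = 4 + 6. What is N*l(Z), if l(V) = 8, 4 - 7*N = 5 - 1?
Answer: 0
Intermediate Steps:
N = 0 (N = 4/7 - (5 - 1)/7 = 4/7 - ⅐*4 = 4/7 - 4/7 = 0)
Z = 10
N*l(Z) = 0*8 = 0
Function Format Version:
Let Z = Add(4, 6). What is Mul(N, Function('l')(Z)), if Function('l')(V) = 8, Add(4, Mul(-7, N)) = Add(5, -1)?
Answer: 0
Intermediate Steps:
N = 0 (N = Add(Rational(4, 7), Mul(Rational(-1, 7), Add(5, -1))) = Add(Rational(4, 7), Mul(Rational(-1, 7), 4)) = Add(Rational(4, 7), Rational(-4, 7)) = 0)
Z = 10
Mul(N, Function('l')(Z)) = Mul(0, 8) = 0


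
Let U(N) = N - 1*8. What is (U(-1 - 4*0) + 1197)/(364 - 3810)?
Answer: -594/1723 ≈ -0.34475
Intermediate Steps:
U(N) = -8 + N (U(N) = N - 8 = -8 + N)
(U(-1 - 4*0) + 1197)/(364 - 3810) = ((-8 + (-1 - 4*0)) + 1197)/(364 - 3810) = ((-8 + (-1 + 0)) + 1197)/(-3446) = ((-8 - 1) + 1197)*(-1/3446) = (-9 + 1197)*(-1/3446) = 1188*(-1/3446) = -594/1723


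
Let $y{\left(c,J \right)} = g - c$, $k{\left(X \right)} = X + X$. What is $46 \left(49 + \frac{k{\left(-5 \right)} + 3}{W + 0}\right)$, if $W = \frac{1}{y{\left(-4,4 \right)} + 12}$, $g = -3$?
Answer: $-1932$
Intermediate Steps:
$k{\left(X \right)} = 2 X$
$y{\left(c,J \right)} = -3 - c$
$W = \frac{1}{13}$ ($W = \frac{1}{\left(-3 - -4\right) + 12} = \frac{1}{\left(-3 + 4\right) + 12} = \frac{1}{1 + 12} = \frac{1}{13} \approx 0.076923$)
$46 \left(49 + \frac{k{\left(-5 \right)} + 3}{W + 0}\right) = 46 \left(49 + \frac{2 \left(-5\right) + 3}{\frac{1}{13} + 0}\right) = 46 \left(49 + \left(-10 + 3\right) \frac{1}{\frac{1}{13}}\right) = 46 \left(49 - 91\right) = 46 \left(-42\right) = -1932$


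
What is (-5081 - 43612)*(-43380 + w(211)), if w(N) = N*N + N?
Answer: -65832936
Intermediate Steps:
w(N) = N + N² (w(N) = N² + N = N + N²)
(-5081 - 43612)*(-43380 + w(211)) = (-5081 - 43612)*(-43380 + 211*(1 + 211)) = -48693*(-43380 + 211*212) = -48693*(-43380 + 44732) = -48693*1352 = -65832936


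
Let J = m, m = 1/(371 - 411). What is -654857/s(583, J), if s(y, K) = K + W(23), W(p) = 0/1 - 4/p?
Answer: 602468440/183 ≈ 3.2922e+6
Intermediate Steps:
W(p) = -4/p (W(p) = 0*1 - 4/p = 0 - 4/p = -4/p)
m = -1/40 (m = 1/(-40) = -1/40 ≈ -0.025000)
J = -1/40 ≈ -0.025000
s(y, K) = -4/23 + K (s(y, K) = K - 4/23 = -4/23 + K)
-654857/s(583, J) = -654857/(-4/23 - 1/40) = -654857/(-183/920) = -654857*(-920/183) = 602468440/183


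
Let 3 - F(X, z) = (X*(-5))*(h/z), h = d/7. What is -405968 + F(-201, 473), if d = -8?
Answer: -1344142075/3311 ≈ -4.0596e+5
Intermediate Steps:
h = -8/7 ≈ -1.1429
F(X, z) = 3 - 40*X/(7*z) (F(X, z) = 3 - X*(-5)*(-8/(7*z)) = 3 - (-5*X)*(-8/(7*z)) = 3 - 40*X/(7*z))
-405968 + F(-201, 473) = -405968 + (3 - 40/7*(-201)/473) = -405968 + (3 - 40/7*(-201)*1/473) = -405968 + (3 + 8040/3311) = -405968 + 17973/3311 = -1344142075/3311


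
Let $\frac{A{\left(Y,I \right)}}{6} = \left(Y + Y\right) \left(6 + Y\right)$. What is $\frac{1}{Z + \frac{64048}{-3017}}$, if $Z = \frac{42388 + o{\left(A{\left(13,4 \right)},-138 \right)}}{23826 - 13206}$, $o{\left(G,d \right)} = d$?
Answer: $- \frac{3204054}{55272151} \approx -0.057969$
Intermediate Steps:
$A{\left(Y,I \right)} = 12 Y \left(6 + Y\right)$ ($A{\left(Y,I \right)} = 6 \left(Y + Y\right) \left(6 + Y\right) = 6 \cdot 2 Y \left(6 + Y\right) = 12 Y \left(6 + Y\right)$)
$Z = \frac{4225}{1062}$ ($Z = \frac{42388 - 138}{23826 - 13206} = \frac{42250}{10620} = 42250 \cdot \frac{1}{10620} = \frac{4225}{1062} \approx 3.9783$)
$\frac{1}{Z + \frac{64048}{-3017}} = \frac{1}{\frac{4225}{1062} + \frac{64048}{-3017}} = \frac{1}{\frac{4225}{1062} + 64048 \left(- \frac{1}{3017}\right)} = \frac{1}{\frac{4225}{1062} - \frac{64048}{3017}} = \frac{1}{- \frac{55272151}{3204054}} = - \frac{3204054}{55272151}$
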